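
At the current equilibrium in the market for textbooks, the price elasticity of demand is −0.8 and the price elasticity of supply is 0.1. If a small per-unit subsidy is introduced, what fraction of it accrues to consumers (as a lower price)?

For a small subsidy around the equilibrium, the benefit split depends on the relative slopes, which at a point are proportional to the elasticities.
Buyer share = εs/(εs + |εd|) = 0.1/(0.1 + 0.8) = 1/9; seller share = |εd|/(εs + |εd|) = 8/9.

Consumer share = 1/9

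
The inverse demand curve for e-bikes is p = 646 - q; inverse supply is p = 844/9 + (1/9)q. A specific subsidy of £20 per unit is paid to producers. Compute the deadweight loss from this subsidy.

Deadweight loss = £180

Pre-subsidy: 646 - q = 844/9 + (1/9)q gives q* = 497 and p* = 149.
With the subsidy, sellers receive ps = pb + 20 for each unit, where pb is the price buyers pay.
On the curves, pb = 646 - q and ps = 844/9 + (1/9)q; the wedge ps − pb = 20 gives 844/9 + (1/9)q − (646 - q) = 20, so q' = 515.
Then pb = 646 − 1·515 = 131 and ps = 844/9 + (1/9)·515 = 151.
The subsidy expands output by 515 − 497 = 18 past the efficient level; on those units the gap between marginal cost and willingness to pay runs from 0 up to 20.
DWL = ½ × 20 × 18 = 180.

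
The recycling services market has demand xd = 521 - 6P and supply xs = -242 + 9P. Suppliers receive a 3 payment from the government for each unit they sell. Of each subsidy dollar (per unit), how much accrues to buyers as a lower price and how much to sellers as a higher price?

Pre-subsidy: 521 - 6P = -242 + 9P gives P* = 763/15, x* = 215.8.
With the subsidy, sellers receive Ps = Pb + 3 for each unit, where Pb is the price buyers pay.
Supply in terms of Pb becomes xs = -242 + 9(Pb + 3) = -215 + 9Pb. Setting this equal to demand: 521 - 6Pb = -215 + 9Pb, so Pb = 736/15.
Sellers receive Ps = 736/15 + 3 = 781/15; x' = 521 − 6·(736/15) = 226.6.
Buyers' price falls by P* − Pb = 763/15 − 736/15 = 1.8; sellers' price rises by Ps − P* = 781/15 − 763/15 = 1.2.

Buyers gain 1.8 per unit; sellers gain 1.2 per unit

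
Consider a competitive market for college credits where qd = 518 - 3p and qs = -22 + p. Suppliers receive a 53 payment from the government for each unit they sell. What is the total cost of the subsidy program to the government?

Pre-subsidy: 518 - 3p = -22 + p gives p* = 135, q* = 113.
With the subsidy, sellers receive ps = pb + 53 for each unit, where pb is the price buyers pay.
Supply in terms of pb becomes qs = -22 + 1(pb + 53) = 31 + pb. Setting this equal to demand: 518 - 3pb = 31 + pb, so pb = 121.75.
Sellers receive ps = 121.75 + 53 = 174.75; q' = 518 − 3·121.75 = 152.75.
Government outlay = subsidy × quantity = 53 × 152.75 = 8095.75.

Government cost = 8095.75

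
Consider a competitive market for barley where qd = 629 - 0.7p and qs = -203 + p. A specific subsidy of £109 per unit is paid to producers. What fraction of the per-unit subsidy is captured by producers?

Producer share = 7/17

Pre-subsidy: 629 - 0.7p = -203 + p gives p* = 8320/17, q* = 4869/17.
With the subsidy, sellers receive ps = pb + 109 for each unit, where pb is the price buyers pay.
Supply in terms of pb becomes qs = -203 + 1(pb + 109) = -94 + pb. Setting this equal to demand: 629 - 0.7pb = -94 + pb, so pb = 7230/17.
Sellers receive ps = 7230/17 + 109 = 9083/17; q' = 629 − 0.7·(7230/17) = 5632/17.
Buyers' price falls by p* − pb = 8320/17 − 7230/17 = 1090/17; sellers' price rises by ps − p* = 9083/17 − 8320/17 = 763/17.
So producers capture (763/17)/109 = 7/17 of each unit of subsidy.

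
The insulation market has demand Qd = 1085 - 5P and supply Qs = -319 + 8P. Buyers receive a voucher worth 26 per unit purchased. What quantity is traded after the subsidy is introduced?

Pre-subsidy: 1085 - 5P = -319 + 8P gives P* = 108, Q* = 545.
With the rebate, buyers effectively pay Pb = Ps − 26, where Ps is the price sellers receive.
Demand in terms of Ps becomes Qd = 1085 − 5(Ps − 26) = 1215 - 5Ps. Setting this equal to supply: 1215 - 5Ps = -319 + 8Ps, so Ps = 118.
Buyers pay Pb = 118 − 26 = 92; Q' = -319 + 8·118 = 625.

Q' = 625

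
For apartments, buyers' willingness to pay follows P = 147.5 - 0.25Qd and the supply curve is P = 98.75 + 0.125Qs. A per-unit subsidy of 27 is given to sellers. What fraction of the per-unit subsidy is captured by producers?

Producer share = 1/3

Pre-subsidy: 147.5 - 0.25Q = 98.75 + 0.125Q gives Q* = 130 and P* = 115.
With the subsidy, sellers receive Ps = Pb + 27 for each unit, where Pb is the price buyers pay.
On the curves, Pb = 147.5 - 0.25Q and Ps = 98.75 + 0.125Q; the wedge Ps − Pb = 27 gives 98.75 + 0.125Q − (147.5 - 0.25Q) = 27, so Q' = 202.
Then Pb = 147.5 − 0.25·202 = 97 and Ps = 98.75 + 0.125·202 = 124.
Buyers' price falls by P* − Pb = 115 − 97 = 18; sellers' price rises by Ps − P* = 124 − 115 = 9.
So producers capture 9/27 = 1/3 of each unit of subsidy.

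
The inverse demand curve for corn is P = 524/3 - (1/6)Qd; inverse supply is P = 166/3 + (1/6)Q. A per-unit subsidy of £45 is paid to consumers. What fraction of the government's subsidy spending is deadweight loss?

Pre-subsidy: 524/3 - (1/6)Q = 166/3 + (1/6)Q gives Q* = 358 and P* = 115.
With the rebate, buyers effectively pay Pb = Ps − 45, where Ps is the price sellers receive.
On the curves, Pb = 524/3 - (1/6)Q and Ps = 166/3 + (1/6)Q; the wedge Ps − Pb = 45 gives 166/3 + (1/6)Q − (524/3 - (1/6)Q) = 45, so Q' = 493.
Then Pb = 524/3 − (1/6)·493 = 92.5 and Ps = 166/3 + (1/6)·493 = 137.5.
ΔCS = ½(358 + 493)(115 − 92.5) = 9573.75; ΔPS = ½(358 + 493)(137.5 − 115) = 9573.75.
Government spending = 45 × 493 = 22185.
DWL = ½ × 45 × (493 − 358) = 3037.5; fraction = 3037.5 / 22185 = 135/986.

DWL / government spending = 135/986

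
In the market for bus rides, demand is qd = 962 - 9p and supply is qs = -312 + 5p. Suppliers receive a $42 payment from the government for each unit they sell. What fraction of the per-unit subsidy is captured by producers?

Pre-subsidy: 962 - 9p = -312 + 5p gives p* = 91, q* = 143.
With the subsidy, sellers receive ps = pb + 42 for each unit, where pb is the price buyers pay.
Supply in terms of pb becomes qs = -312 + 5(pb + 42) = -102 + 5pb. Setting this equal to demand: 962 - 9pb = -102 + 5pb, so pb = 76.
Sellers receive ps = 76 + 42 = 118; q' = 962 − 9·76 = 278.
Buyers' price falls by p* − pb = 91 − 76 = 15; sellers' price rises by ps − p* = 118 − 91 = 27.
So producers capture 27/42 = 9/14 of each unit of subsidy.

Producer share = 9/14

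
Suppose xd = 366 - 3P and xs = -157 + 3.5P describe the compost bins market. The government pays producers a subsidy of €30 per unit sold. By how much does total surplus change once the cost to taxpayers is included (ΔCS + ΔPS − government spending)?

Net change in total surplus = -9450/13

Pre-subsidy: 366 - 3P = -157 + 3.5P gives P* = 1046/13, x* = 1620/13.
With the subsidy, sellers receive Ps = Pb + 30 for each unit, where Pb is the price buyers pay.
Supply in terms of Pb becomes xs = -157 + 3.5(Pb + 30) = -52 + 3.5Pb. Setting this equal to demand: 366 - 3Pb = -52 + 3.5Pb, so Pb = 836/13.
Sellers receive Ps = 836/13 + 30 = 1226/13; x' = 366 − 3·(836/13) = 2250/13.
ΔCS = ½(1620/13 + 2250/13)(1046/13 − 836/13) = 406350/169; ΔPS = ½(1620/13 + 2250/13)(1226/13 − 1046/13) = 348300/169.
Government spending = 30 × 2250/13 = 67500/13.
Net change = 406350/169 + 348300/169 − 67500/13 = -9450/13. The loss equals the DWL triangle ½·30·630/13.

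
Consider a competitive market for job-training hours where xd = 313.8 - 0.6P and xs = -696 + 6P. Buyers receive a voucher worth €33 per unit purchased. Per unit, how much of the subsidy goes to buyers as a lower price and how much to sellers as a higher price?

Buyers gain €30 per unit; sellers gain €3 per unit

Pre-subsidy: 313.8 - 0.6P = -696 + 6P gives P* = 153, x* = 222.
With the rebate, buyers effectively pay Pb = Ps − 33, where Ps is the price sellers receive.
Demand in terms of Ps becomes xd = 313.8 − 0.6(Ps − 33) = 333.6 - 0.6Ps. Setting this equal to supply: 333.6 - 0.6Ps = -696 + 6Ps, so Ps = 156.
Buyers pay Pb = 156 − 33 = 123; x' = -696 + 6·156 = 240.
Buyers' price falls by P* − Pb = 153 − 123 = 30; sellers' price rises by Ps − P* = 156 − 153 = 3.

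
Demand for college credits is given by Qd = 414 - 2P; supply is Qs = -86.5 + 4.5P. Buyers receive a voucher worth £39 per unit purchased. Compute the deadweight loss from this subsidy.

Pre-subsidy: 414 - 2P = -86.5 + 4.5P gives P* = 77, Q* = 260.
With the rebate, buyers effectively pay Pb = Ps − 39, where Ps is the price sellers receive.
Demand in terms of Ps becomes Qd = 414 − 2(Ps − 39) = 492 - 2Ps. Setting this equal to supply: 492 - 2Ps = -86.5 + 4.5Ps, so Ps = 89.
Buyers pay Pb = 89 − 39 = 50; Q' = -86.5 + 4.5·89 = 314.
The subsidy expands output by 314 − 260 = 54 past the efficient level; on those units the gap between marginal cost and willingness to pay runs from 0 up to 39.
DWL = ½ × 39 × 54 = 1053.

Deadweight loss = £1053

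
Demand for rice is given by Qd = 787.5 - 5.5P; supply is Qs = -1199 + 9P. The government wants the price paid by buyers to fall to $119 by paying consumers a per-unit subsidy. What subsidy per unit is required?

Required subsidy s = $29 per unit

At a buyer price of 119, quantity demanded is 787.5 − 5.5·119 = 133.
Sellers supply 133 only when they receive Ps with -1199 + 9·Ps = 133, i.e. Ps = 148.
s = Ps − Pb = 148 − 119 = 29.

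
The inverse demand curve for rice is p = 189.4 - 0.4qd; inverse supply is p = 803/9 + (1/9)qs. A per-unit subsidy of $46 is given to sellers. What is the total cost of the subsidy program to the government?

Government cost = $13156

Pre-subsidy: 189.4 - 0.4q = 803/9 + (1/9)q gives q* = 196 and p* = 111.
With the subsidy, sellers receive ps = pb + 46 for each unit, where pb is the price buyers pay.
On the curves, pb = 189.4 - 0.4q and ps = 803/9 + (1/9)q; the wedge ps − pb = 46 gives 803/9 + (1/9)q − (189.4 - 0.4q) = 46, so q' = 286.
Then pb = 189.4 − 0.4·286 = 75 and ps = 803/9 + (1/9)·286 = 121.
Government outlay = subsidy × quantity = 46 × 286 = 13156.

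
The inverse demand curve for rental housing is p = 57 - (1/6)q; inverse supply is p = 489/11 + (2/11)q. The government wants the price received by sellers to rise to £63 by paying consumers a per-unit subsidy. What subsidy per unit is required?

At a seller price of 63, quantity supplied is -244.5 + 5.5·63 = 102.
Buyers absorb 102 only when they pay pb = 57 − (1/6)·102 = 40.
s = ps − pb = 63 − 40 = 23.

Required subsidy s = £23 per unit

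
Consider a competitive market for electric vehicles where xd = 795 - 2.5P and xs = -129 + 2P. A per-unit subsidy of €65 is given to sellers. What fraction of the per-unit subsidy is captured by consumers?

Consumer share = 4/9

Pre-subsidy: 795 - 2.5P = -129 + 2P gives P* = 616/3, x* = 845/3.
With the subsidy, sellers receive Ps = Pb + 65 for each unit, where Pb is the price buyers pay.
Supply in terms of Pb becomes xs = -129 + 2(Pb + 65) = 1 + 2Pb. Setting this equal to demand: 795 - 2.5Pb = 1 + 2Pb, so Pb = 1588/9.
Sellers receive Ps = 1588/9 + 65 = 2173/9; x' = 795 − 2.5·(1588/9) = 3185/9.
Buyers' price falls by P* − Pb = 616/3 − 1588/9 = 260/9; sellers' price rises by Ps − P* = 2173/9 − 616/3 = 325/9.
So consumers capture (260/9)/65 = 4/9 of each unit of subsidy.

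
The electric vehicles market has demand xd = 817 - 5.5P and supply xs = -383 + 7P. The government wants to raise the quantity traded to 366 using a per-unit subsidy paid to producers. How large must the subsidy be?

Required subsidy s = 25 per unit

At x = 366, invert demand for the buyer price: Pb = (817 − 366)/5.5 = 82; invert supply for the seller price: Ps = (366 − (-383))/7 = 107.
The subsidy must fill the gap: s = Ps − Pb = 107 − 82 = 25.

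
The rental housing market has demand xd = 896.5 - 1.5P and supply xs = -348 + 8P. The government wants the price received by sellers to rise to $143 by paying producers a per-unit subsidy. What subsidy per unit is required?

Required subsidy s = $76 per unit

At a seller price of 143, quantity supplied is -348 + 8·143 = 796.
Buyers absorb 796 only when they pay Pb with 896.5 − 1.5·Pb = 796, i.e. Pb = 67.
s = Ps − Pb = 143 − 67 = 76.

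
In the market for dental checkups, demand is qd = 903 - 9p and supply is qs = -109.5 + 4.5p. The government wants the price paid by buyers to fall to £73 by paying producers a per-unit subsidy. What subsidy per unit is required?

Required subsidy s = £6 per unit

At a buyer price of 73, quantity demanded is 903 − 9·73 = 246.
Sellers supply 246 only when they receive ps with -109.5 + 4.5·ps = 246, i.e. ps = 79.
s = ps − pb = 79 − 73 = 6.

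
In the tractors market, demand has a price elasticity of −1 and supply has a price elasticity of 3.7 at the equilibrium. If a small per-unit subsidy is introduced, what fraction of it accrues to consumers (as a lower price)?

For a small subsidy around the equilibrium, the benefit split depends on the relative slopes, which at a point are proportional to the elasticities.
Buyer share = εs/(εs + |εd|) = 3.7/(3.7 + 1) = 37/47; seller share = |εd|/(εs + |εd|) = 10/47.

Consumer share = 37/47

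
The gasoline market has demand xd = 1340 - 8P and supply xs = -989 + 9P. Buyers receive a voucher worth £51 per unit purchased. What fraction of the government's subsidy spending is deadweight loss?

Pre-subsidy: 1340 - 8P = -989 + 9P gives P* = 137, x* = 244.
With the rebate, buyers effectively pay Pb = Ps − 51, where Ps is the price sellers receive.
Demand in terms of Ps becomes xd = 1340 − 8(Ps − 51) = 1748 - 8Ps. Setting this equal to supply: 1748 - 8Ps = -989 + 9Ps, so Ps = 161.
Buyers pay Pb = 161 − 51 = 110; x' = -989 + 9·161 = 460.
ΔCS = ½(244 + 460)(137 − 110) = 9504; ΔPS = ½(244 + 460)(161 − 137) = 8448.
Government spending = 51 × 460 = 23460.
DWL = ½ × 51 × (460 − 244) = 5508; fraction = 5508 / 23460 = 27/115.

DWL / government spending = 27/115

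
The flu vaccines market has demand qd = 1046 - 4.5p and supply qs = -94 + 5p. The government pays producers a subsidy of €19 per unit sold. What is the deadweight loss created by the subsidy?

Pre-subsidy: 1046 - 4.5p = -94 + 5p gives p* = 120, q* = 506.
With the subsidy, sellers receive ps = pb + 19 for each unit, where pb is the price buyers pay.
Supply in terms of pb becomes qs = -94 + 5(pb + 19) = 1 + 5pb. Setting this equal to demand: 1046 - 4.5pb = 1 + 5pb, so pb = 110.
Sellers receive ps = 110 + 19 = 129; q' = 1046 − 4.5·110 = 551.
The subsidy expands output by 551 − 506 = 45 past the efficient level; on those units the gap between marginal cost and willingness to pay runs from 0 up to 19.
DWL = ½ × 19 × 45 = 427.5.

Deadweight loss = €427.5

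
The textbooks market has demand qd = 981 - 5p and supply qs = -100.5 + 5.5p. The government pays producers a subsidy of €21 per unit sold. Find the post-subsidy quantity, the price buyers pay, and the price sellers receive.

Pre-subsidy: 981 - 5p = -100.5 + 5.5p gives p* = 103, q* = 466.
With the subsidy, sellers receive ps = pb + 21 for each unit, where pb is the price buyers pay.
Supply in terms of pb becomes qs = -100.5 + 5.5(pb + 21) = 15 + 5.5pb. Setting this equal to demand: 981 - 5pb = 15 + 5.5pb, so pb = 92.
Sellers receive ps = 92 + 21 = 113; q' = 981 − 5·92 = 521.

q' = 521; buyers pay €92; sellers receive €113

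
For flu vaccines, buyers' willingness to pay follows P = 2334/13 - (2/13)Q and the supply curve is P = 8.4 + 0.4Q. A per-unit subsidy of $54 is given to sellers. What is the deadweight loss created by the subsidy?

Deadweight loss = $2632.5

Pre-subsidy: 2334/13 - (2/13)Q = 8.4 + 0.4Q gives Q* = 309 and P* = 132.
With the subsidy, sellers receive Ps = Pb + 54 for each unit, where Pb is the price buyers pay.
On the curves, Pb = 2334/13 - (2/13)Q and Ps = 8.4 + 0.4Q; the wedge Ps − Pb = 54 gives 8.4 + 0.4Q − (2334/13 - (2/13)Q) = 54, so Q' = 406.5.
Then Pb = 2334/13 − (2/13)·406.5 = 117 and Ps = 8.4 + 0.4·406.5 = 171.
The subsidy expands output by 406.5 − 309 = 97.5 past the efficient level; on those units the gap between marginal cost and willingness to pay runs from 0 up to 54.
DWL = ½ × 54 × 97.5 = 2632.5.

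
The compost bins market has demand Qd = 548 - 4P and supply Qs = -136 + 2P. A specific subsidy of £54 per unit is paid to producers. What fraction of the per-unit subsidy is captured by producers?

Pre-subsidy: 548 - 4P = -136 + 2P gives P* = 114, Q* = 92.
With the subsidy, sellers receive Ps = Pb + 54 for each unit, where Pb is the price buyers pay.
Supply in terms of Pb becomes Qs = -136 + 2(Pb + 54) = -28 + 2Pb. Setting this equal to demand: 548 - 4Pb = -28 + 2Pb, so Pb = 96.
Sellers receive Ps = 96 + 54 = 150; Q' = 548 − 4·96 = 164.
Buyers' price falls by P* − Pb = 114 − 96 = 18; sellers' price rises by Ps − P* = 150 − 114 = 36.
So producers capture 36/54 = 2/3 of each unit of subsidy.

Producer share = 2/3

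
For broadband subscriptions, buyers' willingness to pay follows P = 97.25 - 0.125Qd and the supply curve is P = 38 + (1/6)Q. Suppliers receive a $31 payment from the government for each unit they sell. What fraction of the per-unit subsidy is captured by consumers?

Consumer share = 3/7

Pre-subsidy: 97.25 - 0.125Q = 38 + (1/6)Q gives Q* = 1422/7 and P* = 503/7.
With the subsidy, sellers receive Ps = Pb + 31 for each unit, where Pb is the price buyers pay.
On the curves, Pb = 97.25 - 0.125Q and Ps = 38 + (1/6)Q; the wedge Ps − Pb = 31 gives 38 + (1/6)Q − (97.25 - 0.125Q) = 31, so Q' = 2166/7.
Then Pb = 97.25 − 0.125·(2166/7) = 410/7 and Ps = 38 + (1/6)·(2166/7) = 627/7.
Buyers' price falls by P* − Pb = 503/7 − 410/7 = 93/7; sellers' price rises by Ps − P* = 627/7 − 503/7 = 124/7.
So consumers capture (93/7)/31 = 3/7 of each unit of subsidy.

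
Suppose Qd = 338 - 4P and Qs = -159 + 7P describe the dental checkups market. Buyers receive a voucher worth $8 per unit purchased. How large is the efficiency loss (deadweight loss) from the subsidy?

Pre-subsidy: 338 - 4P = -159 + 7P gives P* = 497/11, Q* = 1730/11.
With the rebate, buyers effectively pay Pb = Ps − 8, where Ps is the price sellers receive.
Demand in terms of Ps becomes Qd = 338 − 4(Ps − 8) = 370 - 4Ps. Setting this equal to supply: 370 - 4Ps = -159 + 7Ps, so Ps = 529/11.
Buyers pay Pb = 529/11 − 8 = 441/11; Q' = -159 + 7·(529/11) = 1954/11.
The subsidy expands output by 1954/11 − 1730/11 = 224/11 past the efficient level; on those units the gap between marginal cost and willingness to pay runs from 0 up to 8.
DWL = ½ × 8 × 224/11 = 896/11.

Deadweight loss = 896/11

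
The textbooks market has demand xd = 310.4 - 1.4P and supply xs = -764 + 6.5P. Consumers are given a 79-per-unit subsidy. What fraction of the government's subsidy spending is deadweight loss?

Pre-subsidy: 310.4 - 1.4P = -764 + 6.5P gives P* = 136, x* = 120.
With the rebate, buyers effectively pay Pb = Ps − 79, where Ps is the price sellers receive.
Demand in terms of Ps becomes xd = 310.4 − 1.4(Ps − 79) = 421 - 1.4Ps. Setting this equal to supply: 421 - 1.4Ps = -764 + 6.5Ps, so Ps = 150.
Buyers pay Pb = 150 − 79 = 71; x' = -764 + 6.5·150 = 211.
ΔCS = ½(120 + 211)(136 − 71) = 10757.5; ΔPS = ½(120 + 211)(150 − 136) = 2317.
Government spending = 79 × 211 = 16669.
DWL = ½ × 79 × (211 − 120) = 3594.5; fraction = 3594.5 / 16669 = 91/422.

DWL / government spending = 91/422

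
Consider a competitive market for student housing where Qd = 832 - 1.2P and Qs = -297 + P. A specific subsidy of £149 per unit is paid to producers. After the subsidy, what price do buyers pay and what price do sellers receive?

Pre-subsidy: 832 - 1.2P = -297 + P gives P* = 5645/11, Q* = 2378/11.
With the subsidy, sellers receive Ps = Pb + 149 for each unit, where Pb is the price buyers pay.
Supply in terms of Pb becomes Qs = -297 + 1(Pb + 149) = -148 + Pb. Setting this equal to demand: 832 - 1.2Pb = -148 + Pb, so Pb = 4900/11.
Sellers receive Ps = 4900/11 + 149 = 6539/11; Q' = 832 − 1.2·(4900/11) = 3272/11.

Buyers pay 4900/11; sellers receive 6539/11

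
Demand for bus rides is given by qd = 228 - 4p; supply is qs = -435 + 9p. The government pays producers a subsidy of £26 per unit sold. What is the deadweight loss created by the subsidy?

Pre-subsidy: 228 - 4p = -435 + 9p gives p* = 51, q* = 24.
With the subsidy, sellers receive ps = pb + 26 for each unit, where pb is the price buyers pay.
Supply in terms of pb becomes qs = -435 + 9(pb + 26) = -201 + 9pb. Setting this equal to demand: 228 - 4pb = -201 + 9pb, so pb = 33.
Sellers receive ps = 33 + 26 = 59; q' = 228 − 4·33 = 96.
The subsidy expands output by 96 − 24 = 72 past the efficient level; on those units the gap between marginal cost and willingness to pay runs from 0 up to 26.
DWL = ½ × 26 × 72 = 936.

Deadweight loss = £936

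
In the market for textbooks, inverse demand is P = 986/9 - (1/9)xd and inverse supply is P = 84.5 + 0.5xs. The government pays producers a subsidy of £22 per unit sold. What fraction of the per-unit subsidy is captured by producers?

Producer share = 9/11

Pre-subsidy: 986/9 - (1/9)x = 84.5 + 0.5x gives x* = 41 and P* = 105.
With the subsidy, sellers receive Ps = Pb + 22 for each unit, where Pb is the price buyers pay.
On the curves, Pb = 986/9 - (1/9)x and Ps = 84.5 + 0.5x; the wedge Ps − Pb = 22 gives 84.5 + 0.5x − (986/9 - (1/9)x) = 22, so x' = 77.
Then Pb = 986/9 − (1/9)·77 = 101 and Ps = 84.5 + 0.5·77 = 123.
Buyers' price falls by P* − Pb = 105 − 101 = 4; sellers' price rises by Ps − P* = 123 − 105 = 18.
So producers capture 18/22 = 9/11 of each unit of subsidy.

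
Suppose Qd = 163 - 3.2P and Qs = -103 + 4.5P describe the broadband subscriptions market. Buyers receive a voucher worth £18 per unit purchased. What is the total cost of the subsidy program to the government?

Pre-subsidy: 163 - 3.2P = -103 + 4.5P gives P* = 380/11, Q* = 577/11.
With the rebate, buyers effectively pay Pb = Ps − 18, where Ps is the price sellers receive.
Demand in terms of Ps becomes Qd = 163 − 3.2(Ps − 18) = 220.6 - 3.2Ps. Setting this equal to supply: 220.6 - 3.2Ps = -103 + 4.5Ps, so Ps = 3236/77.
Buyers pay Pb = 3236/77 − 18 = 1850/77; Q' = -103 + 4.5·(3236/77) = 6631/77.
Government outlay = subsidy × quantity = 18 × 6631/77 = 119358/77.

Government cost = 119358/77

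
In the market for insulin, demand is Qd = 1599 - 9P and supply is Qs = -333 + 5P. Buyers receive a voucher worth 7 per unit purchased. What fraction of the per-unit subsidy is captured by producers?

Pre-subsidy: 1599 - 9P = -333 + 5P gives P* = 138, Q* = 357.
With the rebate, buyers effectively pay Pb = Ps − 7, where Ps is the price sellers receive.
Demand in terms of Ps becomes Qd = 1599 − 9(Ps − 7) = 1662 - 9Ps. Setting this equal to supply: 1662 - 9Ps = -333 + 5Ps, so Ps = 142.5.
Buyers pay Pb = 142.5 − 7 = 135.5; Q' = -333 + 5·142.5 = 379.5.
Buyers' price falls by P* − Pb = 138 − 135.5 = 2.5; sellers' price rises by Ps − P* = 142.5 − 138 = 4.5.
So producers capture 4.5/7 = 9/14 of each unit of subsidy.

Producer share = 9/14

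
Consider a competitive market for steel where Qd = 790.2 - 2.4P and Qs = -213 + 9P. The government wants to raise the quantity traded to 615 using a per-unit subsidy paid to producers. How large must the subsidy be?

Required subsidy s = 19 per unit

At Q = 615, invert demand for the buyer price: Pb = (790.2 − 615)/2.4 = 73; invert supply for the seller price: Ps = (615 − (-213))/9 = 92.
The subsidy must fill the gap: s = Ps − Pb = 92 − 73 = 19.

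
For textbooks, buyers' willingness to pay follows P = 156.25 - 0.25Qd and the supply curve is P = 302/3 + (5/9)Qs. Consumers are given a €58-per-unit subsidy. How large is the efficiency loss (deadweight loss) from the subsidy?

Pre-subsidy: 156.25 - 0.25Q = 302/3 + (5/9)Q gives Q* = 69 and P* = 139.
With the rebate, buyers effectively pay Pb = Ps − 58, where Ps is the price sellers receive.
On the curves, Pb = 156.25 - 0.25Q and Ps = 302/3 + (5/9)Q; the wedge Ps − Pb = 58 gives 302/3 + (5/9)Q − (156.25 - 0.25Q) = 58, so Q' = 141.
Then Pb = 156.25 − 0.25·141 = 121 and Ps = 302/3 + (5/9)·141 = 179.
The subsidy expands output by 141 − 69 = 72 past the efficient level; on those units the gap between marginal cost and willingness to pay runs from 0 up to 58.
DWL = ½ × 58 × 72 = 2088.

Deadweight loss = €2088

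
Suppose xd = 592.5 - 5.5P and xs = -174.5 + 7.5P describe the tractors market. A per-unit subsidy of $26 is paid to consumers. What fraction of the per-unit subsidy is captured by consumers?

Consumer share = 15/26

Pre-subsidy: 592.5 - 5.5P = -174.5 + 7.5P gives P* = 59, x* = 268.
With the rebate, buyers effectively pay Pb = Ps − 26, where Ps is the price sellers receive.
Demand in terms of Ps becomes xd = 592.5 − 5.5(Ps − 26) = 735.5 - 5.5Ps. Setting this equal to supply: 735.5 - 5.5Ps = -174.5 + 7.5Ps, so Ps = 70.
Buyers pay Pb = 70 − 26 = 44; x' = -174.5 + 7.5·70 = 350.5.
Buyers' price falls by P* − Pb = 59 − 44 = 15; sellers' price rises by Ps − P* = 70 − 59 = 11.
So consumers capture 15/26 = 15/26 of each unit of subsidy.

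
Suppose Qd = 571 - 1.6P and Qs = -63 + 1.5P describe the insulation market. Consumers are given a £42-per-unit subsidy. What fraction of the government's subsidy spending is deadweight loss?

DWL / government spending = 168/2855

Pre-subsidy: 571 - 1.6P = -63 + 1.5P gives P* = 6340/31, Q* = 7557/31.
With the rebate, buyers effectively pay Pb = Ps − 42, where Ps is the price sellers receive.
Demand in terms of Ps becomes Qd = 571 − 1.6(Ps − 42) = 638.2 - 1.6Ps. Setting this equal to supply: 638.2 - 1.6Ps = -63 + 1.5Ps, so Ps = 7012/31.
Buyers pay Pb = 7012/31 − 42 = 5710/31; Q' = -63 + 1.5·(7012/31) = 8565/31.
ΔCS = ½(7557/31 + 8565/31)(6340/31 − 5710/31) = 5078430/961; ΔPS = ½(7557/31 + 8565/31)(7012/31 − 6340/31) = 5416992/961.
Government spending = 42 × 8565/31 = 359730/31.
DWL = ½ × 42 × (8565/31 − 7557/31) = 21168/31; fraction = (21168/31) / (359730/31) = 168/2855.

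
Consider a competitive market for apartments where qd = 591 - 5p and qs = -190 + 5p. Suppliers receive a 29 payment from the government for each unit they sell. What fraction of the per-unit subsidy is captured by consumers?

Consumer share = 0.5

Pre-subsidy: 591 - 5p = -190 + 5p gives p* = 78.1, q* = 200.5.
With the subsidy, sellers receive ps = pb + 29 for each unit, where pb is the price buyers pay.
Supply in terms of pb becomes qs = -190 + 5(pb + 29) = -45 + 5pb. Setting this equal to demand: 591 - 5pb = -45 + 5pb, so pb = 63.6.
Sellers receive ps = 63.6 + 29 = 92.6; q' = 591 − 5·63.6 = 273.
Buyers' price falls by p* − pb = 78.1 − 63.6 = 14.5; sellers' price rises by ps − p* = 92.6 − 78.1 = 14.5.
So consumers capture 14.5/29 = 0.5 of each unit of subsidy.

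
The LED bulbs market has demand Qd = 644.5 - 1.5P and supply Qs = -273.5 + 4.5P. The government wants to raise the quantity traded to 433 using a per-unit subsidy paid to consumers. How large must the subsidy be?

At Q = 433, invert demand for the buyer price: Pb = (644.5 − 433)/1.5 = 141; invert supply for the seller price: Ps = (433 − (-273.5))/4.5 = 157.
The subsidy must fill the gap: s = Ps − Pb = 157 − 141 = 16.

Required subsidy s = 16 per unit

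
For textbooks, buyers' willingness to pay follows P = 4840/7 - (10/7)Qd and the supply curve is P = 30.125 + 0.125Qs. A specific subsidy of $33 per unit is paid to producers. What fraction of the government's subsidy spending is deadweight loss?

DWL / government spending = 924/38881

Pre-subsidy: 4840/7 - (10/7)Q = 30.125 + 0.125Q gives Q* = 1277/3 and P* = 250/3.
With the subsidy, sellers receive Ps = Pb + 33 for each unit, where Pb is the price buyers pay.
On the curves, Pb = 4840/7 - (10/7)Q and Ps = 30.125 + 0.125Q; the wedge Ps − Pb = 33 gives 30.125 + 0.125Q − (4840/7 - (10/7)Q) = 33, so Q' = 38881/87.
Then Pb = 4840/7 − (10/7)·(38881/87) = 4610/87 and Ps = 30.125 + 0.125·(38881/87) = 7481/87.
ΔCS = ½(1277/3 + 38881/87)(250/3 − 4610/87) = 33402160/2523; ΔPS = ½(1277/3 + 38881/87)(7481/87 − 250/3) = 2922689/2523.
Government spending = 33 × 38881/87 = 427691/29.
DWL = ½ × 33 × (38881/87 − 1277/3) = 10164/29; fraction = (10164/29) / (427691/29) = 924/38881.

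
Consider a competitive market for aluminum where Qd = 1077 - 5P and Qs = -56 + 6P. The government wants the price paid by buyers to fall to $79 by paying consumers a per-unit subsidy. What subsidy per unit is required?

Required subsidy s = $44 per unit

At a buyer price of 79, quantity demanded is 1077 − 5·79 = 682.
Sellers supply 682 only when they receive Ps with -56 + 6·Ps = 682, i.e. Ps = 123.
s = Ps − Pb = 123 − 79 = 44.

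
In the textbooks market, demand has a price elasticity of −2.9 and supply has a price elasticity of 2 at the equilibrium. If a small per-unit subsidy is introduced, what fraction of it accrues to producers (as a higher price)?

For a small subsidy around the equilibrium, the benefit split depends on the relative slopes, which at a point are proportional to the elasticities.
Buyer share = εs/(εs + |εd|) = 2/(2 + 2.9) = 20/49; seller share = |εd|/(εs + |εd|) = 29/49.
So producers capture 29/49 of the subsidy.

Producer share = 29/49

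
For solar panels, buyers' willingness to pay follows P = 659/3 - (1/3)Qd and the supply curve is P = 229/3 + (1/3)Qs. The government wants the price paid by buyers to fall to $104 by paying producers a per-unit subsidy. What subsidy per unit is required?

At a buyer price of 104, quantity demanded is 659 − 3·104 = 347.
Sellers supply 347 only when they receive Ps = 229/3 + (1/3)·347 = 192.
s = Ps − Pb = 192 − 104 = 88.

Required subsidy s = $88 per unit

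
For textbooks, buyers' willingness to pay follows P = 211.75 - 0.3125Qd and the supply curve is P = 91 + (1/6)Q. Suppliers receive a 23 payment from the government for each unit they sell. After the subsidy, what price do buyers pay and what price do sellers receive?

Buyers pay 118; sellers receive 141

Pre-subsidy: 211.75 - 0.3125Q = 91 + (1/6)Q gives Q* = 252 and P* = 133.
With the subsidy, sellers receive Ps = Pb + 23 for each unit, where Pb is the price buyers pay.
On the curves, Pb = 211.75 - 0.3125Q and Ps = 91 + (1/6)Q; the wedge Ps − Pb = 23 gives 91 + (1/6)Q − (211.75 - 0.3125Q) = 23, so Q' = 300.
Then Pb = 211.75 − 0.3125·300 = 118 and Ps = 91 + (1/6)·300 = 141.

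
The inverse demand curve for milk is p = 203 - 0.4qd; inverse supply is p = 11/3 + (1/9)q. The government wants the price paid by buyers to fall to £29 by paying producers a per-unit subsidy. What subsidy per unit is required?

At a buyer price of 29, quantity demanded is 507.5 − 2.5·29 = 435.
Sellers supply 435 only when they receive ps = 11/3 + (1/9)·435 = 52.
s = ps − pb = 52 − 29 = 23.

Required subsidy s = £23 per unit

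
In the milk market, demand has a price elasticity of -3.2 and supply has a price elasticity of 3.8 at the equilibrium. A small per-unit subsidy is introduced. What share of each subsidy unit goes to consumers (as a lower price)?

Consumer share = 19/35

For a small subsidy around the equilibrium, the benefit split depends on the relative slopes, which at a point are proportional to the elasticities.
Buyer share = εs/(εs + |εd|) = 3.8/(3.8 + 3.2) = 19/35; seller share = |εd|/(εs + |εd|) = 16/35.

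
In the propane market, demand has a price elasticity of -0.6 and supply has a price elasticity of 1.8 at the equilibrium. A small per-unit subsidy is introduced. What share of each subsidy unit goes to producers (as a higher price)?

Producer share = 0.25

For a small subsidy around the equilibrium, the benefit split depends on the relative slopes, which at a point are proportional to the elasticities.
Buyer share = εs/(εs + |εd|) = 1.8/(1.8 + 0.6) = 0.75; seller share = |εd|/(εs + |εd|) = 0.25.
So producers capture 0.25 of the subsidy.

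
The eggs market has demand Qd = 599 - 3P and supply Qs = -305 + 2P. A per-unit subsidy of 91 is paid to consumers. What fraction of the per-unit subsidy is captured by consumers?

Pre-subsidy: 599 - 3P = -305 + 2P gives P* = 180.8, Q* = 56.6.
With the rebate, buyers effectively pay Pb = Ps − 91, where Ps is the price sellers receive.
Demand in terms of Ps becomes Qd = 599 − 3(Ps − 91) = 872 - 3Ps. Setting this equal to supply: 872 - 3Ps = -305 + 2Ps, so Ps = 235.4.
Buyers pay Pb = 235.4 − 91 = 144.4; Q' = -305 + 2·235.4 = 165.8.
Buyers' price falls by P* − Pb = 180.8 − 144.4 = 36.4; sellers' price rises by Ps − P* = 235.4 − 180.8 = 54.6.
So consumers capture 36.4/91 = 0.4 of each unit of subsidy.

Consumer share = 0.4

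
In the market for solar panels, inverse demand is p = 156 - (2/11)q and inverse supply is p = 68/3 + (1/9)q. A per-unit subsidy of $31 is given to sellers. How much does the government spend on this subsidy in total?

Pre-subsidy: 156 - (2/11)q = 68/3 + (1/9)q gives q* = 13200/29 and p* = 2124/29.
With the subsidy, sellers receive ps = pb + 31 for each unit, where pb is the price buyers pay.
On the curves, pb = 156 - (2/11)q and ps = 68/3 + (1/9)q; the wedge ps − pb = 31 gives 68/3 + (1/9)q − (156 - (2/11)q) = 31, so q' = 561.
Then pb = 156 − (2/11)·561 = 54 and ps = 68/3 + (1/9)·561 = 85.
Government outlay = subsidy × quantity = 31 × 561 = 17391.

Government cost = $17391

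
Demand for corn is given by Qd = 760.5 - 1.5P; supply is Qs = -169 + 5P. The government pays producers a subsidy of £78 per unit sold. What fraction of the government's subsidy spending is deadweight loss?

Pre-subsidy: 760.5 - 1.5P = -169 + 5P gives P* = 143, Q* = 546.
With the subsidy, sellers receive Ps = Pb + 78 for each unit, where Pb is the price buyers pay.
Supply in terms of Pb becomes Qs = -169 + 5(Pb + 78) = 221 + 5Pb. Setting this equal to demand: 760.5 - 1.5Pb = 221 + 5Pb, so Pb = 83.
Sellers receive Ps = 83 + 78 = 161; Q' = 760.5 − 1.5·83 = 636.
ΔCS = ½(546 + 636)(143 − 83) = 35460; ΔPS = ½(546 + 636)(161 − 143) = 10638.
Government spending = 78 × 636 = 49608.
DWL = ½ × 78 × (636 − 546) = 3510; fraction = 3510 / 49608 = 15/212.

DWL / government spending = 15/212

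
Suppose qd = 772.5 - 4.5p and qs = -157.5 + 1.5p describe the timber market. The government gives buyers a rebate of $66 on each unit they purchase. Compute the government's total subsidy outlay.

Pre-subsidy: 772.5 - 4.5p = -157.5 + 1.5p gives p* = 155, q* = 75.
With the rebate, buyers effectively pay pb = ps − 66, where ps is the price sellers receive.
Demand in terms of ps becomes qd = 772.5 − 4.5(ps − 66) = 1069.5 - 4.5ps. Setting this equal to supply: 1069.5 - 4.5ps = -157.5 + 1.5ps, so ps = 204.5.
Buyers pay pb = 204.5 − 66 = 138.5; q' = -157.5 + 1.5·204.5 = 149.25.
Government outlay = subsidy × quantity = 66 × 149.25 = 9850.5.

Government cost = $9850.5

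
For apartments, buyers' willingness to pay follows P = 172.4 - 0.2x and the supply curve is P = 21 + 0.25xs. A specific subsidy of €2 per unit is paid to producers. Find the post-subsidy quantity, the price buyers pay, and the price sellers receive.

Pre-subsidy: 172.4 - 0.2x = 21 + 0.25x gives x* = 3028/9 and P* = 946/9.
With the subsidy, sellers receive Ps = Pb + 2 for each unit, where Pb is the price buyers pay.
On the curves, Pb = 172.4 - 0.2x and Ps = 21 + 0.25x; the wedge Ps − Pb = 2 gives 21 + 0.25x − (172.4 - 0.2x) = 2, so x' = 3068/9.
Then Pb = 172.4 − 0.2·(3068/9) = 938/9 and Ps = 21 + 0.25·(3068/9) = 956/9.

x' = 3068/9; buyers pay 938/9; sellers receive 956/9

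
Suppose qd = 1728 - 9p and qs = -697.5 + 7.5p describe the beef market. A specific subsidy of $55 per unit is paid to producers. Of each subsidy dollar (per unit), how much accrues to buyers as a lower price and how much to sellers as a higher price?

Pre-subsidy: 1728 - 9p = -697.5 + 7.5p gives p* = 147, q* = 405.
With the subsidy, sellers receive ps = pb + 55 for each unit, where pb is the price buyers pay.
Supply in terms of pb becomes qs = -697.5 + 7.5(pb + 55) = -285 + 7.5pb. Setting this equal to demand: 1728 - 9pb = -285 + 7.5pb, so pb = 122.
Sellers receive ps = 122 + 55 = 177; q' = 1728 − 9·122 = 630.
Buyers' price falls by p* − pb = 147 − 122 = 25; sellers' price rises by ps − p* = 177 − 147 = 30.

Buyers gain $25 per unit; sellers gain $30 per unit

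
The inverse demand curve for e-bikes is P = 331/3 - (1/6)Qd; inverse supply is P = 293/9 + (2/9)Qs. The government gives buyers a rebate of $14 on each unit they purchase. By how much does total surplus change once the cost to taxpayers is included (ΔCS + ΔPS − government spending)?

Net change in total surplus = -$252

Pre-subsidy: 331/3 - (1/6)Q = 293/9 + (2/9)Q gives Q* = 200 and P* = 77.
With the rebate, buyers effectively pay Pb = Ps − 14, where Ps is the price sellers receive.
On the curves, Pb = 331/3 - (1/6)Q and Ps = 293/9 + (2/9)Q; the wedge Ps − Pb = 14 gives 293/9 + (2/9)Q − (331/3 - (1/6)Q) = 14, so Q' = 236.
Then Pb = 331/3 − (1/6)·236 = 71 and Ps = 293/9 + (2/9)·236 = 85.
ΔCS = ½(200 + 236)(77 − 71) = 1308; ΔPS = ½(200 + 236)(85 − 77) = 1744.
Government spending = 14 × 236 = 3304.
Net change = 1308 + 1744 − 3304 = -252. The loss equals the DWL triangle ½·14·36.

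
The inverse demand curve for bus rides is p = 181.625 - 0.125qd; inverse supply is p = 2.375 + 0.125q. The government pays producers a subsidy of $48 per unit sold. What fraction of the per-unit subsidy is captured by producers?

Pre-subsidy: 181.625 - 0.125q = 2.375 + 0.125q gives q* = 717 and p* = 92.
With the subsidy, sellers receive ps = pb + 48 for each unit, where pb is the price buyers pay.
On the curves, pb = 181.625 - 0.125q and ps = 2.375 + 0.125q; the wedge ps − pb = 48 gives 2.375 + 0.125q − (181.625 - 0.125q) = 48, so q' = 909.
Then pb = 181.625 − 0.125·909 = 68 and ps = 2.375 + 0.125·909 = 116.
Buyers' price falls by p* − pb = 92 − 68 = 24; sellers' price rises by ps − p* = 116 − 92 = 24.
So producers capture 24/48 = 0.5 of each unit of subsidy.

Producer share = 0.5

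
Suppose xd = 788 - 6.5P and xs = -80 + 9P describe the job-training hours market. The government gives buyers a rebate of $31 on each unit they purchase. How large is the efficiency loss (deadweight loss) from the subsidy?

Deadweight loss = $1813.5

Pre-subsidy: 788 - 6.5P = -80 + 9P gives P* = 56, x* = 424.
With the rebate, buyers effectively pay Pb = Ps − 31, where Ps is the price sellers receive.
Demand in terms of Ps becomes xd = 788 − 6.5(Ps − 31) = 989.5 - 6.5Ps. Setting this equal to supply: 989.5 - 6.5Ps = -80 + 9Ps, so Ps = 69.
Buyers pay Pb = 69 − 31 = 38; x' = -80 + 9·69 = 541.
The subsidy expands output by 541 − 424 = 117 past the efficient level; on those units the gap between marginal cost and willingness to pay runs from 0 up to 31.
DWL = ½ × 31 × 117 = 1813.5.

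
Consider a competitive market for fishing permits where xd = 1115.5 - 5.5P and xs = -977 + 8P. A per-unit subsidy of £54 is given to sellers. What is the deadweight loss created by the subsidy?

Pre-subsidy: 1115.5 - 5.5P = -977 + 8P gives P* = 155, x* = 263.
With the subsidy, sellers receive Ps = Pb + 54 for each unit, where Pb is the price buyers pay.
Supply in terms of Pb becomes xs = -977 + 8(Pb + 54) = -545 + 8Pb. Setting this equal to demand: 1115.5 - 5.5Pb = -545 + 8Pb, so Pb = 123.
Sellers receive Ps = 123 + 54 = 177; x' = 1115.5 − 5.5·123 = 439.
The subsidy expands output by 439 − 263 = 176 past the efficient level; on those units the gap between marginal cost and willingness to pay runs from 0 up to 54.
DWL = ½ × 54 × 176 = 4752.

Deadweight loss = £4752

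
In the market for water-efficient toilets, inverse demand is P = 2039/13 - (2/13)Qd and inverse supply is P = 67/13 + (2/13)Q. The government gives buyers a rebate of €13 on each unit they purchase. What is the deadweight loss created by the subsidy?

Pre-subsidy: 2039/13 - (2/13)Q = 67/13 + (2/13)Q gives Q* = 493 and P* = 81.
With the rebate, buyers effectively pay Pb = Ps − 13, where Ps is the price sellers receive.
On the curves, Pb = 2039/13 - (2/13)Q and Ps = 67/13 + (2/13)Q; the wedge Ps − Pb = 13 gives 67/13 + (2/13)Q − (2039/13 - (2/13)Q) = 13, so Q' = 535.25.
Then Pb = 2039/13 − (2/13)·535.25 = 74.5 and Ps = 67/13 + (2/13)·535.25 = 87.5.
The subsidy expands output by 535.25 − 493 = 42.25 past the efficient level; on those units the gap between marginal cost and willingness to pay runs from 0 up to 13.
DWL = ½ × 13 × 42.25 = 274.625.

Deadweight loss = €274.625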